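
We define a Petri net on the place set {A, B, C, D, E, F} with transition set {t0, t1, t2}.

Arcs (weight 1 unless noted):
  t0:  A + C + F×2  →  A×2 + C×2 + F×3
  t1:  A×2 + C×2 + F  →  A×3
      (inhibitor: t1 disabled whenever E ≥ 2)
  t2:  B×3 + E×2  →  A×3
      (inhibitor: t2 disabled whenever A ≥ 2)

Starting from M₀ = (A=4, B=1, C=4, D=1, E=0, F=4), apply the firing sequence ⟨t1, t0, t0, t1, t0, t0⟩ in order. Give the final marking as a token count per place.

(A=10, B=1, C=4, D=1, E=0, F=6)

step 1: fire t1:  (A=4, B=1, C=4, D=1, E=0, F=4) → (A=5, B=1, C=2, D=1, E=0, F=3)
step 2: fire t0:  (A=5, B=1, C=2, D=1, E=0, F=3) → (A=6, B=1, C=3, D=1, E=0, F=4)
step 3: fire t0:  (A=6, B=1, C=3, D=1, E=0, F=4) → (A=7, B=1, C=4, D=1, E=0, F=5)
step 4: fire t1:  (A=7, B=1, C=4, D=1, E=0, F=5) → (A=8, B=1, C=2, D=1, E=0, F=4)
step 5: fire t0:  (A=8, B=1, C=2, D=1, E=0, F=4) → (A=9, B=1, C=3, D=1, E=0, F=5)
step 6: fire t0:  (A=9, B=1, C=3, D=1, E=0, F=5) → (A=10, B=1, C=4, D=1, E=0, F=6)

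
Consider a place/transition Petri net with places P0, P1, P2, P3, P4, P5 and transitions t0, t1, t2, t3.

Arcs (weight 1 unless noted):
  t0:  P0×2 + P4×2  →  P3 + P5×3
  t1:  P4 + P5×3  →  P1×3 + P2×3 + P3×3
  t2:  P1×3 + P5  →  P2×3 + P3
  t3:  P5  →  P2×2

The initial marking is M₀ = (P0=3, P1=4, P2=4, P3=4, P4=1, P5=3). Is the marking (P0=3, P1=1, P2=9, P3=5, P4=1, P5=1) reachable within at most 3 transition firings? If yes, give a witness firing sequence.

YES — reachable via ⟨t2, t3⟩ (2 firings)

step 1: fire t2:  (P0=3, P1=4, P2=4, P3=4, P4=1, P5=3) → (P0=3, P1=1, P2=7, P3=5, P4=1, P5=2)
step 2: fire t3:  (P0=3, P1=1, P2=7, P3=5, P4=1, P5=2) → (P0=3, P1=1, P2=9, P3=5, P4=1, P5=1)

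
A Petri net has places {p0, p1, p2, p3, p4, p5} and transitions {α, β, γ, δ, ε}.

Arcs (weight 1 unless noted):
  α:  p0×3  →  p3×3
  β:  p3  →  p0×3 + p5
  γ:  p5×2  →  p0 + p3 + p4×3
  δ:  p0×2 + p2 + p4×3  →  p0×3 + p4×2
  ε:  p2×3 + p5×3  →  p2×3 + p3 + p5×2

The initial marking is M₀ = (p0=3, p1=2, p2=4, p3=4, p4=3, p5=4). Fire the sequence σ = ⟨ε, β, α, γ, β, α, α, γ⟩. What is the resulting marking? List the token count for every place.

step 1: fire ε:  (p0=3, p1=2, p2=4, p3=4, p4=3, p5=4) → (p0=3, p1=2, p2=4, p3=5, p4=3, p5=3)
step 2: fire β:  (p0=3, p1=2, p2=4, p3=5, p4=3, p5=3) → (p0=6, p1=2, p2=4, p3=4, p4=3, p5=4)
step 3: fire α:  (p0=6, p1=2, p2=4, p3=4, p4=3, p5=4) → (p0=3, p1=2, p2=4, p3=7, p4=3, p5=4)
step 4: fire γ:  (p0=3, p1=2, p2=4, p3=7, p4=3, p5=4) → (p0=4, p1=2, p2=4, p3=8, p4=6, p5=2)
step 5: fire β:  (p0=4, p1=2, p2=4, p3=8, p4=6, p5=2) → (p0=7, p1=2, p2=4, p3=7, p4=6, p5=3)
step 6: fire α:  (p0=7, p1=2, p2=4, p3=7, p4=6, p5=3) → (p0=4, p1=2, p2=4, p3=10, p4=6, p5=3)
step 7: fire α:  (p0=4, p1=2, p2=4, p3=10, p4=6, p5=3) → (p0=1, p1=2, p2=4, p3=13, p4=6, p5=3)
step 8: fire γ:  (p0=1, p1=2, p2=4, p3=13, p4=6, p5=3) → (p0=2, p1=2, p2=4, p3=14, p4=9, p5=1)

(p0=2, p1=2, p2=4, p3=14, p4=9, p5=1)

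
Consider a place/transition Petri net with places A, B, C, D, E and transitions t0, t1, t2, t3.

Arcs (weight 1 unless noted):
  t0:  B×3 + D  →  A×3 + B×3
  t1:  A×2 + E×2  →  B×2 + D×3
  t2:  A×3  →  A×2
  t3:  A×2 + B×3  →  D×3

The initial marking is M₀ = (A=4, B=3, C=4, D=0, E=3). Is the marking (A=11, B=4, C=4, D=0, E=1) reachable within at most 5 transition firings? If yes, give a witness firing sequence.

depth 0: 1 marking
depth 1: 4 markings reached so far
depth 2: 9 markings reached so far
depth 3: 14 markings reached so far
depth 4: 19 markings reached so far
depth 5: 25 markings reached so far
target is not among the 25 markings reachable within 5 steps

NO — not reachable within 5 firings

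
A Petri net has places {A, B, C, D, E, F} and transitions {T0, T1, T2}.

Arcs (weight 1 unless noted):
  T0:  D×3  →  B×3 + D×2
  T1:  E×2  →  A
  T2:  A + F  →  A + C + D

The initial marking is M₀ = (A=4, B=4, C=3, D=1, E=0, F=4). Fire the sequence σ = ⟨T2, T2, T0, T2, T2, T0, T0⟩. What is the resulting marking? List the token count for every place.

(A=4, B=13, C=7, D=2, E=0, F=0)

step 1: fire T2:  (A=4, B=4, C=3, D=1, E=0, F=4) → (A=4, B=4, C=4, D=2, E=0, F=3)
step 2: fire T2:  (A=4, B=4, C=4, D=2, E=0, F=3) → (A=4, B=4, C=5, D=3, E=0, F=2)
step 3: fire T0:  (A=4, B=4, C=5, D=3, E=0, F=2) → (A=4, B=7, C=5, D=2, E=0, F=2)
step 4: fire T2:  (A=4, B=7, C=5, D=2, E=0, F=2) → (A=4, B=7, C=6, D=3, E=0, F=1)
step 5: fire T2:  (A=4, B=7, C=6, D=3, E=0, F=1) → (A=4, B=7, C=7, D=4, E=0, F=0)
step 6: fire T0:  (A=4, B=7, C=7, D=4, E=0, F=0) → (A=4, B=10, C=7, D=3, E=0, F=0)
step 7: fire T0:  (A=4, B=10, C=7, D=3, E=0, F=0) → (A=4, B=13, C=7, D=2, E=0, F=0)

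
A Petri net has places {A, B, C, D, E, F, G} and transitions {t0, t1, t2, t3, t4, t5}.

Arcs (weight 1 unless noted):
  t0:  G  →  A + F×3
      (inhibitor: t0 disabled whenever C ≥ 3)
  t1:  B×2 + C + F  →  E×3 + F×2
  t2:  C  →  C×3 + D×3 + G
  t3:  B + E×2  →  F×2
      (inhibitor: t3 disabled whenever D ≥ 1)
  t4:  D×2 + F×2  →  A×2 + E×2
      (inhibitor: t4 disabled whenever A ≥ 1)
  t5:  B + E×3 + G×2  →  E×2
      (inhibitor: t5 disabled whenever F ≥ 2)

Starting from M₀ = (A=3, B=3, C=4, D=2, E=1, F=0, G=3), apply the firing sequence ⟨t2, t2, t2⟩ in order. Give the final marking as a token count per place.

(A=3, B=3, C=10, D=11, E=1, F=0, G=6)

step 1: fire t2:  (A=3, B=3, C=4, D=2, E=1, F=0, G=3) → (A=3, B=3, C=6, D=5, E=1, F=0, G=4)
step 2: fire t2:  (A=3, B=3, C=6, D=5, E=1, F=0, G=4) → (A=3, B=3, C=8, D=8, E=1, F=0, G=5)
step 3: fire t2:  (A=3, B=3, C=8, D=8, E=1, F=0, G=5) → (A=3, B=3, C=10, D=11, E=1, F=0, G=6)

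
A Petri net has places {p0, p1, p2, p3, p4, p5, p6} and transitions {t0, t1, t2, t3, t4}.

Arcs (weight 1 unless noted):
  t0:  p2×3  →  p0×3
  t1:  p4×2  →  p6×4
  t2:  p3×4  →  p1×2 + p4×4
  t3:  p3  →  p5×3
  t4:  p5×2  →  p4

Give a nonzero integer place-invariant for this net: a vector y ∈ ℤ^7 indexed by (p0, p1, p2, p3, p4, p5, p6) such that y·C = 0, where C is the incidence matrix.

Incidence matrix C (rows=places, cols=transitions):
       t0   t1   t2   t3   t4
   p0   3    0    0    0    0
   p1   0    0    2    0    0
   p2  -3    0    0    0    0
   p3   0    0   -4   -1    0
   p4   0   -2    4    0    1
   p5   0    0    0    3   -2
   p6   0    4    0    0    0

Candidate y = [1, 0, 1, 0, 0, 0, 0]; check y·C column-wise:
  col t0: 1·3 + 1·-3 = 0
  col t1: 1·0 + 1·0 + 0·-2 + 0·4 = 0
  col t2: 1·0 + 0·2 + 1·0 + 0·-4 + 0·4 = 0
  col t3: 1·0 + 1·0 + 0·-1 + 0·3 = 0
  col t4: 1·0 + 1·0 + 0·1 + 0·-2 = 0

y = (p0:1, p1:0, p2:1, p3:0, p4:0, p5:0, p6:0)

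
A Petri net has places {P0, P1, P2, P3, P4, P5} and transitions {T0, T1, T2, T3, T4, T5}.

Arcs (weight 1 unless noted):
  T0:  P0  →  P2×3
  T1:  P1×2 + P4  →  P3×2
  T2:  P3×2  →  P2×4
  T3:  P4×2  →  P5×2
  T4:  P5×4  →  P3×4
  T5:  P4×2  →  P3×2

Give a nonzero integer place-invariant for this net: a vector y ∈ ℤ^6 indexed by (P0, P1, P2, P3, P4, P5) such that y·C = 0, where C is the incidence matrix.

Incidence matrix C (rows=places, cols=transitions):
       T0   T1   T2   T3   T4   T5
   P0  -1    0    0    0    0    0
   P1   0   -2    0    0    0    0
   P2   3    0    4    0    0    0
   P3   0    2   -2    0    4    2
   P4   0   -1    0   -2    0   -2
   P5   0    0    0    2   -4    0

Candidate y = [3, 1, 1, 2, 2, 2]; check y·C column-wise:
  col T0: 3·-1 + 1·0 + 1·3 + 2·0 + 2·0 + 2·0 = 0
  col T1: 3·0 + 1·-2 + 1·0 + 2·2 + 2·-1 + 2·0 = 0
  col T2: 3·0 + 1·0 + 1·4 + 2·-2 + 2·0 + 2·0 = 0
  col T3: 3·0 + 1·0 + 1·0 + 2·0 + 2·-2 + 2·2 = 0
  col T4: 3·0 + 1·0 + 1·0 + 2·4 + 2·0 + 2·-4 = 0
  col T5: 3·0 + 1·0 + 1·0 + 2·2 + 2·-2 + 2·0 = 0

y = (P0:3, P1:1, P2:1, P3:2, P4:2, P5:2)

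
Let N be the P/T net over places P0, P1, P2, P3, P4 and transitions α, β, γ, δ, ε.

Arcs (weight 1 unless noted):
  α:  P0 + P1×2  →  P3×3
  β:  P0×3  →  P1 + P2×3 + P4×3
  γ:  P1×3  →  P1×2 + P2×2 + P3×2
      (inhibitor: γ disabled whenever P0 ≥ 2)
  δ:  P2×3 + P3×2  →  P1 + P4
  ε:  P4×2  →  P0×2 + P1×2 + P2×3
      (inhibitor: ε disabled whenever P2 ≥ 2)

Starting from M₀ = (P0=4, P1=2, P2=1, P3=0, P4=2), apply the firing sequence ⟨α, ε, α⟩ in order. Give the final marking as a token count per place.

(P0=4, P1=0, P2=4, P3=6, P4=0)

step 1: fire α:  (P0=4, P1=2, P2=1, P3=0, P4=2) → (P0=3, P1=0, P2=1, P3=3, P4=2)
step 2: fire ε:  (P0=3, P1=0, P2=1, P3=3, P4=2) → (P0=5, P1=2, P2=4, P3=3, P4=0)
step 3: fire α:  (P0=5, P1=2, P2=4, P3=3, P4=0) → (P0=4, P1=0, P2=4, P3=6, P4=0)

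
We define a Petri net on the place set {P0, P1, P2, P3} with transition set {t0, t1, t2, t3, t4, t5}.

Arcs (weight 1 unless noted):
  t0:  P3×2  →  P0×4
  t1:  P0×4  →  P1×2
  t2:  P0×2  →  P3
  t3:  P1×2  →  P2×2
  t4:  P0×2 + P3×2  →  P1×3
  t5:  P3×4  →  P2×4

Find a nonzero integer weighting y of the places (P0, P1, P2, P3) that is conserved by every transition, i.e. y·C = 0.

Incidence matrix C (rows=places, cols=transitions):
       t0   t1   t2   t3   t4   t5
   P0   4   -4   -2    0   -2    0
   P1   0    2    0   -2    3    0
   P2   0    0    0    2    0    4
   P3  -2    0    1    0   -2   -4

Candidate y = [1, 2, 2, 2]; check y·C column-wise:
  col t0: 1·4 + 2·0 + 2·0 + 2·-2 = 0
  col t1: 1·-4 + 2·2 + 2·0 + 2·0 = 0
  col t2: 1·-2 + 2·0 + 2·0 + 2·1 = 0
  col t3: 1·0 + 2·-2 + 2·2 + 2·0 = 0
  col t4: 1·-2 + 2·3 + 2·0 + 2·-2 = 0
  col t5: 1·0 + 2·0 + 2·4 + 2·-4 = 0

y = (P0:1, P1:2, P2:2, P3:2)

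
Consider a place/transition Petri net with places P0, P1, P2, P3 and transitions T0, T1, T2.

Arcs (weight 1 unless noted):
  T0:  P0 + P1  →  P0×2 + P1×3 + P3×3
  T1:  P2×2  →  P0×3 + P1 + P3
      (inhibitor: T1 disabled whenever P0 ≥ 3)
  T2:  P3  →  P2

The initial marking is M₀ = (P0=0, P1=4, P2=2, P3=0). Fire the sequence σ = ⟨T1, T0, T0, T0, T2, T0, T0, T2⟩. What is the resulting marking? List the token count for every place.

step 1: fire T1:  (P0=0, P1=4, P2=2, P3=0) → (P0=3, P1=5, P2=0, P3=1)
step 2: fire T0:  (P0=3, P1=5, P2=0, P3=1) → (P0=4, P1=7, P2=0, P3=4)
step 3: fire T0:  (P0=4, P1=7, P2=0, P3=4) → (P0=5, P1=9, P2=0, P3=7)
step 4: fire T0:  (P0=5, P1=9, P2=0, P3=7) → (P0=6, P1=11, P2=0, P3=10)
step 5: fire T2:  (P0=6, P1=11, P2=0, P3=10) → (P0=6, P1=11, P2=1, P3=9)
step 6: fire T0:  (P0=6, P1=11, P2=1, P3=9) → (P0=7, P1=13, P2=1, P3=12)
step 7: fire T0:  (P0=7, P1=13, P2=1, P3=12) → (P0=8, P1=15, P2=1, P3=15)
step 8: fire T2:  (P0=8, P1=15, P2=1, P3=15) → (P0=8, P1=15, P2=2, P3=14)

(P0=8, P1=15, P2=2, P3=14)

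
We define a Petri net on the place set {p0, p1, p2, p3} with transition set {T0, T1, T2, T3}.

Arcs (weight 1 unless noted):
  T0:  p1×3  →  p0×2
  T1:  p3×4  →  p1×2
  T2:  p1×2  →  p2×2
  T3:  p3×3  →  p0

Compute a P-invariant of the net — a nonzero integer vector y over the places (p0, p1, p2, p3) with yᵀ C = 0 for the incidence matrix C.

Incidence matrix C (rows=places, cols=transitions):
       T0   T1   T2   T3
   p0   2    0    0    1
   p1  -3    2   -2    0
   p2   0    0    2    0
   p3   0   -4    0   -3

Candidate y = [3, 2, 2, 1]; check y·C column-wise:
  col T0: 3·2 + 2·-3 + 2·0 + 1·0 = 0
  col T1: 3·0 + 2·2 + 2·0 + 1·-4 = 0
  col T2: 3·0 + 2·-2 + 2·2 + 1·0 = 0
  col T3: 3·1 + 2·0 + 2·0 + 1·-3 = 0

y = (p0:3, p1:2, p2:2, p3:1)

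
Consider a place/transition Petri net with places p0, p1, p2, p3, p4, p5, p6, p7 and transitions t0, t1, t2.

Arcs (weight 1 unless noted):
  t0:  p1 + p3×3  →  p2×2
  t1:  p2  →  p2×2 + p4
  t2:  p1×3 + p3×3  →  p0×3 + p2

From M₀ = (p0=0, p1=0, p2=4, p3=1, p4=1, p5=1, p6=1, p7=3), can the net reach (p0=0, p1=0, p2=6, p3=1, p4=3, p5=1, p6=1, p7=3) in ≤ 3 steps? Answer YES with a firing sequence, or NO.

step 1: fire t1:  (p0=0, p1=0, p2=4, p3=1, p4=1, p5=1, p6=1, p7=3) → (p0=0, p1=0, p2=5, p3=1, p4=2, p5=1, p6=1, p7=3)
step 2: fire t1:  (p0=0, p1=0, p2=5, p3=1, p4=2, p5=1, p6=1, p7=3) → (p0=0, p1=0, p2=6, p3=1, p4=3, p5=1, p6=1, p7=3)

YES — reachable via ⟨t1, t1⟩ (2 firings)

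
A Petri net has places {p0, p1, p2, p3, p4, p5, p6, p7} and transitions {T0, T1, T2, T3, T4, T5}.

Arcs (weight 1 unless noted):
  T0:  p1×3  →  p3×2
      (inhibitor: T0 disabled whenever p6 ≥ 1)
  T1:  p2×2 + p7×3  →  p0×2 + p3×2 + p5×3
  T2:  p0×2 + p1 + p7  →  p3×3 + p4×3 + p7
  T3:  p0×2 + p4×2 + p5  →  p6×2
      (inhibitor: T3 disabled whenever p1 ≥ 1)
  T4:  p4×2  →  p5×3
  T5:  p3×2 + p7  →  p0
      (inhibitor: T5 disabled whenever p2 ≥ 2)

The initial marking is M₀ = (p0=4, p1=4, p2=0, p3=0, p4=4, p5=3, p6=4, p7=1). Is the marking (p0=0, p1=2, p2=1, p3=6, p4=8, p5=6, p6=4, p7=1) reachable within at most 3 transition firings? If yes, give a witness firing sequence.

NO — not reachable within 3 firings

depth 0: 1 marking
depth 1: 3 markings reached so far
depth 2: 7 markings reached so far
depth 3: 11 markings reached so far
target is not among the 11 markings reachable within 3 steps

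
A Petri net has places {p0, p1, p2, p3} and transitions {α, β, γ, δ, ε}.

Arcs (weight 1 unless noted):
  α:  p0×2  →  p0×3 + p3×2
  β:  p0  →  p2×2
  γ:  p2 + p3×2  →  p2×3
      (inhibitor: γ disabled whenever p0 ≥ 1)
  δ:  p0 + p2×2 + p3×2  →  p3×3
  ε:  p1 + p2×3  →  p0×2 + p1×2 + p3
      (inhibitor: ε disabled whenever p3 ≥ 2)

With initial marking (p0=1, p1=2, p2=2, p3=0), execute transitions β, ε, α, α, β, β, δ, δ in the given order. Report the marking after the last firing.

step 1: fire β:  (p0=1, p1=2, p2=2, p3=0) → (p0=0, p1=2, p2=4, p3=0)
step 2: fire ε:  (p0=0, p1=2, p2=4, p3=0) → (p0=2, p1=3, p2=1, p3=1)
step 3: fire α:  (p0=2, p1=3, p2=1, p3=1) → (p0=3, p1=3, p2=1, p3=3)
step 4: fire α:  (p0=3, p1=3, p2=1, p3=3) → (p0=4, p1=3, p2=1, p3=5)
step 5: fire β:  (p0=4, p1=3, p2=1, p3=5) → (p0=3, p1=3, p2=3, p3=5)
step 6: fire β:  (p0=3, p1=3, p2=3, p3=5) → (p0=2, p1=3, p2=5, p3=5)
step 7: fire δ:  (p0=2, p1=3, p2=5, p3=5) → (p0=1, p1=3, p2=3, p3=6)
step 8: fire δ:  (p0=1, p1=3, p2=3, p3=6) → (p0=0, p1=3, p2=1, p3=7)

(p0=0, p1=3, p2=1, p3=7)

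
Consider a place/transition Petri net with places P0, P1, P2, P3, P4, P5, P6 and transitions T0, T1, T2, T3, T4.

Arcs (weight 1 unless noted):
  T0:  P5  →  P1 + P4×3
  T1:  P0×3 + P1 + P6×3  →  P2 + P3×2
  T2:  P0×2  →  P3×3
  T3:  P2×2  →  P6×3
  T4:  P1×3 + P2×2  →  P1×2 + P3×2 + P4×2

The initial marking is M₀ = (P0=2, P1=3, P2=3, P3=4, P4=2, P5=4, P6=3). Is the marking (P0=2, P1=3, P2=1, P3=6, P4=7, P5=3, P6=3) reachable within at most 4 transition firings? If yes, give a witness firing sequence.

YES — reachable via ⟨T0, T4⟩ (2 firings)

step 1: fire T0:  (P0=2, P1=3, P2=3, P3=4, P4=2, P5=4, P6=3) → (P0=2, P1=4, P2=3, P3=4, P4=5, P5=3, P6=3)
step 2: fire T4:  (P0=2, P1=4, P2=3, P3=4, P4=5, P5=3, P6=3) → (P0=2, P1=3, P2=1, P3=6, P4=7, P5=3, P6=3)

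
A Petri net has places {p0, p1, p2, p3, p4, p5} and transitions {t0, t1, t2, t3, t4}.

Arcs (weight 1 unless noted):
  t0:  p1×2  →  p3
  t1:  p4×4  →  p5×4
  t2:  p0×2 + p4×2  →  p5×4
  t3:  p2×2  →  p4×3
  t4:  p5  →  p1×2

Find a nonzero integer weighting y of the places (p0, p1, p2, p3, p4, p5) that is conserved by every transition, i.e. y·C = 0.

y = (p0:2, p1:1, p2:3, p3:2, p4:2, p5:2)

Incidence matrix C (rows=places, cols=transitions):
       t0   t1   t2   t3   t4
   p0   0    0   -2    0    0
   p1  -2    0    0    0    2
   p2   0    0    0   -2    0
   p3   1    0    0    0    0
   p4   0   -4   -2    3    0
   p5   0    4    4    0   -1

Candidate y = [2, 1, 3, 2, 2, 2]; check y·C column-wise:
  col t0: 2·0 + 1·-2 + 3·0 + 2·1 + 2·0 + 2·0 = 0
  col t1: 2·0 + 1·0 + 3·0 + 2·0 + 2·-4 + 2·4 = 0
  col t2: 2·-2 + 1·0 + 3·0 + 2·0 + 2·-2 + 2·4 = 0
  col t3: 2·0 + 1·0 + 3·-2 + 2·0 + 2·3 + 2·0 = 0
  col t4: 2·0 + 1·2 + 3·0 + 2·0 + 2·0 + 2·-1 = 0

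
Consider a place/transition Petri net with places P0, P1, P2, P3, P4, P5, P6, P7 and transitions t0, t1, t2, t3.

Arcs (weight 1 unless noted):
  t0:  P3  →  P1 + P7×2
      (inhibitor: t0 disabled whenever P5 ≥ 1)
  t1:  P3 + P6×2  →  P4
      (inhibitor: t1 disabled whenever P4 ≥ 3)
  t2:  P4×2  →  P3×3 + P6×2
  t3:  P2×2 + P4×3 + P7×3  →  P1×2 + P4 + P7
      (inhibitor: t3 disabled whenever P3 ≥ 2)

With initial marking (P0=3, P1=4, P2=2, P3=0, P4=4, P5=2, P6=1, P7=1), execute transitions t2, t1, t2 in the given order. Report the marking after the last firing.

(P0=3, P1=4, P2=2, P3=5, P4=1, P5=2, P6=3, P7=1)

step 1: fire t2:  (P0=3, P1=4, P2=2, P3=0, P4=4, P5=2, P6=1, P7=1) → (P0=3, P1=4, P2=2, P3=3, P4=2, P5=2, P6=3, P7=1)
step 2: fire t1:  (P0=3, P1=4, P2=2, P3=3, P4=2, P5=2, P6=3, P7=1) → (P0=3, P1=4, P2=2, P3=2, P4=3, P5=2, P6=1, P7=1)
step 3: fire t2:  (P0=3, P1=4, P2=2, P3=2, P4=3, P5=2, P6=1, P7=1) → (P0=3, P1=4, P2=2, P3=5, P4=1, P5=2, P6=3, P7=1)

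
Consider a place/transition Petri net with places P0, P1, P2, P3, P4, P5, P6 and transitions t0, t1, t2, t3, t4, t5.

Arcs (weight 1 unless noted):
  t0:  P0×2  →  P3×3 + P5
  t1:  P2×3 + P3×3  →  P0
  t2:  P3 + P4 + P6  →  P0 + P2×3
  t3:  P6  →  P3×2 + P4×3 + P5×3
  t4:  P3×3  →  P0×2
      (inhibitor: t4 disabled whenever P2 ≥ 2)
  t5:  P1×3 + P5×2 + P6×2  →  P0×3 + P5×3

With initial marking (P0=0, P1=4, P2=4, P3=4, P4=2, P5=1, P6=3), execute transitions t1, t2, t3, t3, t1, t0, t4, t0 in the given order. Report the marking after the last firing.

step 1: fire t1:  (P0=0, P1=4, P2=4, P3=4, P4=2, P5=1, P6=3) → (P0=1, P1=4, P2=1, P3=1, P4=2, P5=1, P6=3)
step 2: fire t2:  (P0=1, P1=4, P2=1, P3=1, P4=2, P5=1, P6=3) → (P0=2, P1=4, P2=4, P3=0, P4=1, P5=1, P6=2)
step 3: fire t3:  (P0=2, P1=4, P2=4, P3=0, P4=1, P5=1, P6=2) → (P0=2, P1=4, P2=4, P3=2, P4=4, P5=4, P6=1)
step 4: fire t3:  (P0=2, P1=4, P2=4, P3=2, P4=4, P5=4, P6=1) → (P0=2, P1=4, P2=4, P3=4, P4=7, P5=7, P6=0)
step 5: fire t1:  (P0=2, P1=4, P2=4, P3=4, P4=7, P5=7, P6=0) → (P0=3, P1=4, P2=1, P3=1, P4=7, P5=7, P6=0)
step 6: fire t0:  (P0=3, P1=4, P2=1, P3=1, P4=7, P5=7, P6=0) → (P0=1, P1=4, P2=1, P3=4, P4=7, P5=8, P6=0)
step 7: fire t4:  (P0=1, P1=4, P2=1, P3=4, P4=7, P5=8, P6=0) → (P0=3, P1=4, P2=1, P3=1, P4=7, P5=8, P6=0)
step 8: fire t0:  (P0=3, P1=4, P2=1, P3=1, P4=7, P5=8, P6=0) → (P0=1, P1=4, P2=1, P3=4, P4=7, P5=9, P6=0)

(P0=1, P1=4, P2=1, P3=4, P4=7, P5=9, P6=0)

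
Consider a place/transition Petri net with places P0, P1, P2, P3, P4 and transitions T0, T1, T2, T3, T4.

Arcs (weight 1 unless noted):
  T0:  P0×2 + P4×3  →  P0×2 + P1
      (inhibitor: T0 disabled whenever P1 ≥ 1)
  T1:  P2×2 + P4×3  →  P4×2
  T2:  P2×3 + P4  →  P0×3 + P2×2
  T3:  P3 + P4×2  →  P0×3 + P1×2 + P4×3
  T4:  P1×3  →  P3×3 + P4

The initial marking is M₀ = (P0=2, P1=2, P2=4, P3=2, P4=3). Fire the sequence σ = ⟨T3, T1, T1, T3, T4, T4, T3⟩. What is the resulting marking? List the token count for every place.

step 1: fire T3:  (P0=2, P1=2, P2=4, P3=2, P4=3) → (P0=5, P1=4, P2=4, P3=1, P4=4)
step 2: fire T1:  (P0=5, P1=4, P2=4, P3=1, P4=4) → (P0=5, P1=4, P2=2, P3=1, P4=3)
step 3: fire T1:  (P0=5, P1=4, P2=2, P3=1, P4=3) → (P0=5, P1=4, P2=0, P3=1, P4=2)
step 4: fire T3:  (P0=5, P1=4, P2=0, P3=1, P4=2) → (P0=8, P1=6, P2=0, P3=0, P4=3)
step 5: fire T4:  (P0=8, P1=6, P2=0, P3=0, P4=3) → (P0=8, P1=3, P2=0, P3=3, P4=4)
step 6: fire T4:  (P0=8, P1=3, P2=0, P3=3, P4=4) → (P0=8, P1=0, P2=0, P3=6, P4=5)
step 7: fire T3:  (P0=8, P1=0, P2=0, P3=6, P4=5) → (P0=11, P1=2, P2=0, P3=5, P4=6)

(P0=11, P1=2, P2=0, P3=5, P4=6)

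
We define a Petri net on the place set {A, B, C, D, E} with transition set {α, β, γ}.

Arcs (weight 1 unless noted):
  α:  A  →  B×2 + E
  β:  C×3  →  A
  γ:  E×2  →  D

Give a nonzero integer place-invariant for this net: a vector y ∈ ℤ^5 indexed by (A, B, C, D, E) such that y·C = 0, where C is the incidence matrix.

y = (A:6, B:3, C:2, D:0, E:0)

Incidence matrix C (rows=places, cols=transitions):
        α    β    γ
    A  -1    1    0
    B   2    0    0
    C   0   -3    0
    D   0    0    1
    E   1    0   -2

Candidate y = [6, 3, 2, 0, 0]; check y·C column-wise:
  col α: 6·-1 + 3·2 + 2·0 + 0·1 = 0
  col β: 6·1 + 3·0 + 2·-3 = 0
  col γ: 6·0 + 3·0 + 2·0 + 0·1 + 0·-2 = 0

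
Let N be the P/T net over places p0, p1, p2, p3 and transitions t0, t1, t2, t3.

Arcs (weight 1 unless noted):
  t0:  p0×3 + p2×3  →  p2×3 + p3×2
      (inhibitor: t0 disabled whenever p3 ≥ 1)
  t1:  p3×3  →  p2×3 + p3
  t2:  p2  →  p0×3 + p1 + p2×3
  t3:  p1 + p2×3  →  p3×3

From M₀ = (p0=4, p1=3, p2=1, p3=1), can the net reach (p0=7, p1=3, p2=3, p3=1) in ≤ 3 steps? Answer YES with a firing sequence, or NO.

NO — not reachable within 3 firings

depth 0: 1 marking
depth 1: 2 markings reached so far
depth 2: 4 markings reached so far
depth 3: 7 markings reached so far
target is not among the 7 markings reachable within 3 steps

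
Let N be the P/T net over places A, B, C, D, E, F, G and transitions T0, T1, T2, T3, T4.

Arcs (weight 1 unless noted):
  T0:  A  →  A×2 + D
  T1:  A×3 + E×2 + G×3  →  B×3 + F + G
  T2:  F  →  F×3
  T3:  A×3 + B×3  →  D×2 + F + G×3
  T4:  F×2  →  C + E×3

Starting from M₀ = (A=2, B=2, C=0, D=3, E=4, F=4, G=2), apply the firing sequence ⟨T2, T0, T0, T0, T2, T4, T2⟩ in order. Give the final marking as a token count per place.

step 1: fire T2:  (A=2, B=2, C=0, D=3, E=4, F=4, G=2) → (A=2, B=2, C=0, D=3, E=4, F=6, G=2)
step 2: fire T0:  (A=2, B=2, C=0, D=3, E=4, F=6, G=2) → (A=3, B=2, C=0, D=4, E=4, F=6, G=2)
step 3: fire T0:  (A=3, B=2, C=0, D=4, E=4, F=6, G=2) → (A=4, B=2, C=0, D=5, E=4, F=6, G=2)
step 4: fire T0:  (A=4, B=2, C=0, D=5, E=4, F=6, G=2) → (A=5, B=2, C=0, D=6, E=4, F=6, G=2)
step 5: fire T2:  (A=5, B=2, C=0, D=6, E=4, F=6, G=2) → (A=5, B=2, C=0, D=6, E=4, F=8, G=2)
step 6: fire T4:  (A=5, B=2, C=0, D=6, E=4, F=8, G=2) → (A=5, B=2, C=1, D=6, E=7, F=6, G=2)
step 7: fire T2:  (A=5, B=2, C=1, D=6, E=7, F=6, G=2) → (A=5, B=2, C=1, D=6, E=7, F=8, G=2)

(A=5, B=2, C=1, D=6, E=7, F=8, G=2)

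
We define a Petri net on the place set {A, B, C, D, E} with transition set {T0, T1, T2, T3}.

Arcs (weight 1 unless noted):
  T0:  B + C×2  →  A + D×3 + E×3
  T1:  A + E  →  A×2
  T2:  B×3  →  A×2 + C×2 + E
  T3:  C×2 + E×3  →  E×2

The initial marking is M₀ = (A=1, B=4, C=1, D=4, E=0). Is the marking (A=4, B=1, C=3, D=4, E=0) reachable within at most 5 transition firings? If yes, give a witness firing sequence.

step 1: fire T2:  (A=1, B=4, C=1, D=4, E=0) → (A=3, B=1, C=3, D=4, E=1)
step 2: fire T1:  (A=3, B=1, C=3, D=4, E=1) → (A=4, B=1, C=3, D=4, E=0)

YES — reachable via ⟨T2, T1⟩ (2 firings)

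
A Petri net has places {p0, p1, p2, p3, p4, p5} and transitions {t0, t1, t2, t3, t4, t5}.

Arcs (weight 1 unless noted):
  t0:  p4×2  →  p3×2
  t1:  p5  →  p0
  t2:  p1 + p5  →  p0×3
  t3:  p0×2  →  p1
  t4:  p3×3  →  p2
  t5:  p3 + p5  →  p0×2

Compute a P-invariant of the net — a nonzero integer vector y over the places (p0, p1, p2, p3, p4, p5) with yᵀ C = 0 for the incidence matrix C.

y = (p0:1, p1:2, p2:3, p3:1, p4:1, p5:1)

Incidence matrix C (rows=places, cols=transitions):
       t0   t1   t2   t3   t4   t5
   p0   0    1    3   -2    0    2
   p1   0    0   -1    1    0    0
   p2   0    0    0    0    1    0
   p3   2    0    0    0   -3   -1
   p4  -2    0    0    0    0    0
   p5   0   -1   -1    0    0   -1

Candidate y = [1, 2, 3, 1, 1, 1]; check y·C column-wise:
  col t0: 1·0 + 2·0 + 3·0 + 1·2 + 1·-2 + 1·0 = 0
  col t1: 1·1 + 2·0 + 3·0 + 1·0 + 1·0 + 1·-1 = 0
  col t2: 1·3 + 2·-1 + 3·0 + 1·0 + 1·0 + 1·-1 = 0
  col t3: 1·-2 + 2·1 + 3·0 + 1·0 + 1·0 + 1·0 = 0
  col t4: 1·0 + 2·0 + 3·1 + 1·-3 + 1·0 + 1·0 = 0
  col t5: 1·2 + 2·0 + 3·0 + 1·-1 + 1·0 + 1·-1 = 0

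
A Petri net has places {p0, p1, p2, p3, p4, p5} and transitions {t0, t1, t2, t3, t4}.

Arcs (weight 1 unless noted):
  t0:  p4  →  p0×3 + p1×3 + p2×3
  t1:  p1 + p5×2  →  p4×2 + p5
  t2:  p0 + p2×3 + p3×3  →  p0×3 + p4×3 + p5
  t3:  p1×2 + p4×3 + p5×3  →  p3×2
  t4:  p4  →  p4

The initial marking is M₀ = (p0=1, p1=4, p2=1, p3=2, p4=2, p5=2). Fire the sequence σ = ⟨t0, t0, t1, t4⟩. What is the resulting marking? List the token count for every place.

step 1: fire t0:  (p0=1, p1=4, p2=1, p3=2, p4=2, p5=2) → (p0=4, p1=7, p2=4, p3=2, p4=1, p5=2)
step 2: fire t0:  (p0=4, p1=7, p2=4, p3=2, p4=1, p5=2) → (p0=7, p1=10, p2=7, p3=2, p4=0, p5=2)
step 3: fire t1:  (p0=7, p1=10, p2=7, p3=2, p4=0, p5=2) → (p0=7, p1=9, p2=7, p3=2, p4=2, p5=1)
step 4: fire t4:  (p0=7, p1=9, p2=7, p3=2, p4=2, p5=1) → (p0=7, p1=9, p2=7, p3=2, p4=2, p5=1)

(p0=7, p1=9, p2=7, p3=2, p4=2, p5=1)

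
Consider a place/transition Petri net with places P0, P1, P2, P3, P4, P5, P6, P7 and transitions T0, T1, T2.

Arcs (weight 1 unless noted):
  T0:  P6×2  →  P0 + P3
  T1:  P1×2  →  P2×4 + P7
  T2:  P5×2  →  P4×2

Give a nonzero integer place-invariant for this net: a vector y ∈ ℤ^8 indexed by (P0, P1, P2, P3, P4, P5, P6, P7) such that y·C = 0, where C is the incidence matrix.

Incidence matrix C (rows=places, cols=transitions):
       T0   T1   T2
   P0   1    0    0
   P1   0   -2    0
   P2   0    4    0
   P3   1    0    0
   P4   0    0    2
   P5   0    0   -2
   P6  -2    0    0
   P7   0    1    0

Candidate y = [0, 2, 1, 0, 0, 0, 0, 0]; check y·C column-wise:
  col T0: 0·1 + 2·0 + 1·0 + 0·1 + 0·-2 = 0
  col T1: 2·-2 + 1·4 + 0·1 = 0
  col T2: 2·0 + 1·0 + 0·2 + 0·-2 = 0

y = (P0:0, P1:2, P2:1, P3:0, P4:0, P5:0, P6:0, P7:0)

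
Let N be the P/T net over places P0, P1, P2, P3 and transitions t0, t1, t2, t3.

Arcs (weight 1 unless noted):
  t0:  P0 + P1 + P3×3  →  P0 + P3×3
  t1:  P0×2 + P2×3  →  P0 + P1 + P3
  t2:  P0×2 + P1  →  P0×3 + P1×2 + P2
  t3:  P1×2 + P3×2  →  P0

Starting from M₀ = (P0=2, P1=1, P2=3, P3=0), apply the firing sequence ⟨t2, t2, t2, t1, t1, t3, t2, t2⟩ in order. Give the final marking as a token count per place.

(P0=6, P1=6, P2=2, P3=0)

step 1: fire t2:  (P0=2, P1=1, P2=3, P3=0) → (P0=3, P1=2, P2=4, P3=0)
step 2: fire t2:  (P0=3, P1=2, P2=4, P3=0) → (P0=4, P1=3, P2=5, P3=0)
step 3: fire t2:  (P0=4, P1=3, P2=5, P3=0) → (P0=5, P1=4, P2=6, P3=0)
step 4: fire t1:  (P0=5, P1=4, P2=6, P3=0) → (P0=4, P1=5, P2=3, P3=1)
step 5: fire t1:  (P0=4, P1=5, P2=3, P3=1) → (P0=3, P1=6, P2=0, P3=2)
step 6: fire t3:  (P0=3, P1=6, P2=0, P3=2) → (P0=4, P1=4, P2=0, P3=0)
step 7: fire t2:  (P0=4, P1=4, P2=0, P3=0) → (P0=5, P1=5, P2=1, P3=0)
step 8: fire t2:  (P0=5, P1=5, P2=1, P3=0) → (P0=6, P1=6, P2=2, P3=0)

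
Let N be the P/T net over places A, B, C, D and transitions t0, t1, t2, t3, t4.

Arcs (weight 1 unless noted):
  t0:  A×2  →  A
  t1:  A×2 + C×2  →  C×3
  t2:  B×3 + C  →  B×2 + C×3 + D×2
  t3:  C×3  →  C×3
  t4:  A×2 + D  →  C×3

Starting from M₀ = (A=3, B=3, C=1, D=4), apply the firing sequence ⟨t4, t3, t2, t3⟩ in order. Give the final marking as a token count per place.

(A=1, B=2, C=6, D=5)

step 1: fire t4:  (A=3, B=3, C=1, D=4) → (A=1, B=3, C=4, D=3)
step 2: fire t3:  (A=1, B=3, C=4, D=3) → (A=1, B=3, C=4, D=3)
step 3: fire t2:  (A=1, B=3, C=4, D=3) → (A=1, B=2, C=6, D=5)
step 4: fire t3:  (A=1, B=2, C=6, D=5) → (A=1, B=2, C=6, D=5)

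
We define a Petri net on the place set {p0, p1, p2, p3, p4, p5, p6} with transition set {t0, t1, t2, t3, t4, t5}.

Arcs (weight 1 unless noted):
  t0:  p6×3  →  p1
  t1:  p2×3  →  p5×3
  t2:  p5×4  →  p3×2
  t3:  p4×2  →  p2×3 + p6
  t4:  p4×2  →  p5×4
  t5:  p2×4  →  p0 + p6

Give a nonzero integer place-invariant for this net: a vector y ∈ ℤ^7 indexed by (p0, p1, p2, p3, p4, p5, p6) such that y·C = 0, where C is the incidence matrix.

Incidence matrix C (rows=places, cols=transitions):
       t0   t1   t2   t3   t4   t5
   p0   0    0    0    0    0    1
   p1   1    0    0    0    0    0
   p2   0   -3    0    3    0   -4
   p3   0    0    2    0    0    0
   p4   0    0    0   -2   -2    0
   p5   0    3   -4    0    4    0
   p6  -3    0    0    1    0    1

Candidate y = [3, 3, 1, 2, 2, 1, 1]; check y·C column-wise:
  col t0: 3·0 + 3·1 + 1·0 + 2·0 + 2·0 + 1·0 + 1·-3 = 0
  col t1: 3·0 + 3·0 + 1·-3 + 2·0 + 2·0 + 1·3 + 1·0 = 0
  col t2: 3·0 + 3·0 + 1·0 + 2·2 + 2·0 + 1·-4 + 1·0 = 0
  col t3: 3·0 + 3·0 + 1·3 + 2·0 + 2·-2 + 1·0 + 1·1 = 0
  col t4: 3·0 + 3·0 + 1·0 + 2·0 + 2·-2 + 1·4 + 1·0 = 0
  col t5: 3·1 + 3·0 + 1·-4 + 2·0 + 2·0 + 1·0 + 1·1 = 0

y = (p0:3, p1:3, p2:1, p3:2, p4:2, p5:1, p6:1)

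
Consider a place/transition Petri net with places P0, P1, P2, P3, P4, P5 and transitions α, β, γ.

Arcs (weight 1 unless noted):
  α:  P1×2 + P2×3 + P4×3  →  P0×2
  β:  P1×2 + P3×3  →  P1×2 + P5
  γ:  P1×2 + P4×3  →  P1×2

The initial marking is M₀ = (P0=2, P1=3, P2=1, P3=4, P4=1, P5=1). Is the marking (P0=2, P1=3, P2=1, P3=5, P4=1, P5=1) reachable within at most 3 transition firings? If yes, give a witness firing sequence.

NO — not reachable within 3 firings

depth 0: 1 marking
depth 1: 2 markings reached so far
depth 2: 2 markings reached so far
(frontier empty at depth 2; search complete)
target is not among the 2 markings reachable within 3 steps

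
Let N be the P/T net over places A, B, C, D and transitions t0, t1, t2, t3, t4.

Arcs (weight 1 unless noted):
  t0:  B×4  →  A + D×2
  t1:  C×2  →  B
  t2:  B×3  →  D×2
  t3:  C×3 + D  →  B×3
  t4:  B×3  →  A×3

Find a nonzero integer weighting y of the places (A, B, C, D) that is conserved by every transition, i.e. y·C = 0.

Incidence matrix C (rows=places, cols=transitions):
       t0   t1   t2   t3   t4
    A   1    0    0    0    3
    B  -4    1   -3    3   -3
    C   0   -2    0   -3    0
    D   2    0    2   -1    0

Candidate y = [2, 2, 1, 3]; check y·C column-wise:
  col t0: 2·1 + 2·-4 + 1·0 + 3·2 = 0
  col t1: 2·0 + 2·1 + 1·-2 + 3·0 = 0
  col t2: 2·0 + 2·-3 + 1·0 + 3·2 = 0
  col t3: 2·0 + 2·3 + 1·-3 + 3·-1 = 0
  col t4: 2·3 + 2·-3 + 1·0 + 3·0 = 0

y = (A:2, B:2, C:1, D:3)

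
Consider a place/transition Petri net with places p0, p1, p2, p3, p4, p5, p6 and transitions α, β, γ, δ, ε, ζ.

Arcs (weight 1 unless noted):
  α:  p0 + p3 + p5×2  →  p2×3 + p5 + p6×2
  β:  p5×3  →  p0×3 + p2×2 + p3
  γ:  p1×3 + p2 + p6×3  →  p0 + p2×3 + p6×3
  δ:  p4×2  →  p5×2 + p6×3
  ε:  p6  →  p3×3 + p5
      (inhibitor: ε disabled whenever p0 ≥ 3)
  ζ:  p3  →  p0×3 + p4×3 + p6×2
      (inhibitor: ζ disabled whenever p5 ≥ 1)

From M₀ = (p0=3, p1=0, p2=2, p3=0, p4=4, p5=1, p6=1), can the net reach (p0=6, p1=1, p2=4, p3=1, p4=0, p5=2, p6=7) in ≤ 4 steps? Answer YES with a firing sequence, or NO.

NO — not reachable within 4 firings

depth 0: 1 marking
depth 1: 2 markings reached so far
depth 2: 4 markings reached so far
depth 3: 6 markings reached so far
depth 4: 8 markings reached so far
target is not among the 8 markings reachable within 4 steps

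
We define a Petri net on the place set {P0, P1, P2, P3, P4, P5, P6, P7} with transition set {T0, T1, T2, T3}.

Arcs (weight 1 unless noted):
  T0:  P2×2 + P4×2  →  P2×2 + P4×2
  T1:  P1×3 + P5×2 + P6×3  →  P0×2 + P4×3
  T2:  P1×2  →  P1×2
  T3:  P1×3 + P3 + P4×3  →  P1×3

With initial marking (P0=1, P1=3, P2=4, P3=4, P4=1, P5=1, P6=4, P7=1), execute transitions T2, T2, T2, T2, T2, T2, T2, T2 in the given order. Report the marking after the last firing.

(P0=1, P1=3, P2=4, P3=4, P4=1, P5=1, P6=4, P7=1)

step 1: fire T2:  (P0=1, P1=3, P2=4, P3=4, P4=1, P5=1, P6=4, P7=1) → (P0=1, P1=3, P2=4, P3=4, P4=1, P5=1, P6=4, P7=1)
step 2: fire T2:  (P0=1, P1=3, P2=4, P3=4, P4=1, P5=1, P6=4, P7=1) → (P0=1, P1=3, P2=4, P3=4, P4=1, P5=1, P6=4, P7=1)
step 3: fire T2:  (P0=1, P1=3, P2=4, P3=4, P4=1, P5=1, P6=4, P7=1) → (P0=1, P1=3, P2=4, P3=4, P4=1, P5=1, P6=4, P7=1)
step 4: fire T2:  (P0=1, P1=3, P2=4, P3=4, P4=1, P5=1, P6=4, P7=1) → (P0=1, P1=3, P2=4, P3=4, P4=1, P5=1, P6=4, P7=1)
step 5: fire T2:  (P0=1, P1=3, P2=4, P3=4, P4=1, P5=1, P6=4, P7=1) → (P0=1, P1=3, P2=4, P3=4, P4=1, P5=1, P6=4, P7=1)
step 6: fire T2:  (P0=1, P1=3, P2=4, P3=4, P4=1, P5=1, P6=4, P7=1) → (P0=1, P1=3, P2=4, P3=4, P4=1, P5=1, P6=4, P7=1)
step 7: fire T2:  (P0=1, P1=3, P2=4, P3=4, P4=1, P5=1, P6=4, P7=1) → (P0=1, P1=3, P2=4, P3=4, P4=1, P5=1, P6=4, P7=1)
step 8: fire T2:  (P0=1, P1=3, P2=4, P3=4, P4=1, P5=1, P6=4, P7=1) → (P0=1, P1=3, P2=4, P3=4, P4=1, P5=1, P6=4, P7=1)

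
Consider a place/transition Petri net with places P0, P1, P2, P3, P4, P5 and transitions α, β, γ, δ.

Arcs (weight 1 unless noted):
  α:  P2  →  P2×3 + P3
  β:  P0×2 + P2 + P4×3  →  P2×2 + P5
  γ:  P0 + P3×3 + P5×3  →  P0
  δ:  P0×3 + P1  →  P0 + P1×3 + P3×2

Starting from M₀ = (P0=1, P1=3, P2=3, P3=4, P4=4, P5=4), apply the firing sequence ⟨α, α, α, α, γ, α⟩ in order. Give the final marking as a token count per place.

(P0=1, P1=3, P2=13, P3=6, P4=4, P5=1)

step 1: fire α:  (P0=1, P1=3, P2=3, P3=4, P4=4, P5=4) → (P0=1, P1=3, P2=5, P3=5, P4=4, P5=4)
step 2: fire α:  (P0=1, P1=3, P2=5, P3=5, P4=4, P5=4) → (P0=1, P1=3, P2=7, P3=6, P4=4, P5=4)
step 3: fire α:  (P0=1, P1=3, P2=7, P3=6, P4=4, P5=4) → (P0=1, P1=3, P2=9, P3=7, P4=4, P5=4)
step 4: fire α:  (P0=1, P1=3, P2=9, P3=7, P4=4, P5=4) → (P0=1, P1=3, P2=11, P3=8, P4=4, P5=4)
step 5: fire γ:  (P0=1, P1=3, P2=11, P3=8, P4=4, P5=4) → (P0=1, P1=3, P2=11, P3=5, P4=4, P5=1)
step 6: fire α:  (P0=1, P1=3, P2=11, P3=5, P4=4, P5=1) → (P0=1, P1=3, P2=13, P3=6, P4=4, P5=1)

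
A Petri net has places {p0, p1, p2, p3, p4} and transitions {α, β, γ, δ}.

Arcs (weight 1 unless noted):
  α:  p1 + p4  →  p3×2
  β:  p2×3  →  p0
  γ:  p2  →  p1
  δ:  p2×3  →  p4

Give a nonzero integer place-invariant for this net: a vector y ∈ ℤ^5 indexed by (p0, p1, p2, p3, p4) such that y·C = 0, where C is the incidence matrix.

Incidence matrix C (rows=places, cols=transitions):
        α    β    γ    δ
   p0   0    1    0    0
   p1  -1    0    1    0
   p2   0   -3   -1   -3
   p3   2    0    0    0
   p4  -1    0    0    1

Candidate y = [3, 1, 1, 2, 3]; check y·C column-wise:
  col α: 3·0 + 1·-1 + 1·0 + 2·2 + 3·-1 = 0
  col β: 3·1 + 1·0 + 1·-3 + 2·0 + 3·0 = 0
  col γ: 3·0 + 1·1 + 1·-1 + 2·0 + 3·0 = 0
  col δ: 3·0 + 1·0 + 1·-3 + 2·0 + 3·1 = 0

y = (p0:3, p1:1, p2:1, p3:2, p4:3)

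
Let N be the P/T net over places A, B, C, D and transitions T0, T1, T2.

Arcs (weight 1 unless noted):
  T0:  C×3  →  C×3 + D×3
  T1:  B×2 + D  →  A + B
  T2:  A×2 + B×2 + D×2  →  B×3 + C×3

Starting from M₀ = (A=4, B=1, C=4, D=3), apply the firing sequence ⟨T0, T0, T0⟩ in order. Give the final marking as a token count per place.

step 1: fire T0:  (A=4, B=1, C=4, D=3) → (A=4, B=1, C=4, D=6)
step 2: fire T0:  (A=4, B=1, C=4, D=6) → (A=4, B=1, C=4, D=9)
step 3: fire T0:  (A=4, B=1, C=4, D=9) → (A=4, B=1, C=4, D=12)

(A=4, B=1, C=4, D=12)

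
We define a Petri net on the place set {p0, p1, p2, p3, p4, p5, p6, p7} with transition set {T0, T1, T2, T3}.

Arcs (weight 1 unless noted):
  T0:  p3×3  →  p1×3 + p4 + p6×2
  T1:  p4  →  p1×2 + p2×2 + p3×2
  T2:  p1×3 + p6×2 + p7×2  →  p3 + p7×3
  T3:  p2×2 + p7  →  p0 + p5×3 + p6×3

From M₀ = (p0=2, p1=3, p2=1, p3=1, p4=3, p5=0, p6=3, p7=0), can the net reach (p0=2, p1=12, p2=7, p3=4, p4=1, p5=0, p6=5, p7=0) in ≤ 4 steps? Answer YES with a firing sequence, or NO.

step 1: fire T1:  (p0=2, p1=3, p2=1, p3=1, p4=3, p5=0, p6=3, p7=0) → (p0=2, p1=5, p2=3, p3=3, p4=2, p5=0, p6=3, p7=0)
step 2: fire T0:  (p0=2, p1=5, p2=3, p3=3, p4=2, p5=0, p6=3, p7=0) → (p0=2, p1=8, p2=3, p3=0, p4=3, p5=0, p6=5, p7=0)
step 3: fire T1:  (p0=2, p1=8, p2=3, p3=0, p4=3, p5=0, p6=5, p7=0) → (p0=2, p1=10, p2=5, p3=2, p4=2, p5=0, p6=5, p7=0)
step 4: fire T1:  (p0=2, p1=10, p2=5, p3=2, p4=2, p5=0, p6=5, p7=0) → (p0=2, p1=12, p2=7, p3=4, p4=1, p5=0, p6=5, p7=0)

YES — reachable via ⟨T1, T0, T1, T1⟩ (4 firings)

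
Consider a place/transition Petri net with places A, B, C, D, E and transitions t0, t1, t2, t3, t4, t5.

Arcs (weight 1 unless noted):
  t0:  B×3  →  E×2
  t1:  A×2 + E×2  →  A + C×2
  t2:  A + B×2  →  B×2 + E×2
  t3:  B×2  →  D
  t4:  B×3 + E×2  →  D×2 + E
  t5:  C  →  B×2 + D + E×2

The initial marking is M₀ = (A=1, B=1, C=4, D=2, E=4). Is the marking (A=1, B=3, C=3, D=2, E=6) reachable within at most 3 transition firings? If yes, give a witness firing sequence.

NO — not reachable within 3 firings

depth 0: 1 marking
depth 1: 2 markings reached so far
depth 2: 7 markings reached so far
depth 3: 15 markings reached so far
target is not among the 15 markings reachable within 3 steps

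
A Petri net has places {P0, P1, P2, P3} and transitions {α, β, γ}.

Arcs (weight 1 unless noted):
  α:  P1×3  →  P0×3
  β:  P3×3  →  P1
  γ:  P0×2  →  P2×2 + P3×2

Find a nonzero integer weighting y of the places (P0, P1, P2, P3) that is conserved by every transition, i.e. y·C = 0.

Incidence matrix C (rows=places, cols=transitions):
        α    β    γ
   P0   3    0   -2
   P1  -3    1    0
   P2   0    0    2
   P3   0   -3    2

Candidate y = [3, 3, 2, 1]; check y·C column-wise:
  col α: 3·3 + 3·-3 + 2·0 + 1·0 = 0
  col β: 3·0 + 3·1 + 2·0 + 1·-3 = 0
  col γ: 3·-2 + 3·0 + 2·2 + 1·2 = 0

y = (P0:3, P1:3, P2:2, P3:1)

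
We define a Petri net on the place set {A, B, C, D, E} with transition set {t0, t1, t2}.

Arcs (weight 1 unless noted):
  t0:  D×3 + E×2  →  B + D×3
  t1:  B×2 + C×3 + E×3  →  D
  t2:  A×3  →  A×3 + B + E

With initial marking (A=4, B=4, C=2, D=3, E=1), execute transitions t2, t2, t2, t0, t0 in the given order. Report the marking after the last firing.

step 1: fire t2:  (A=4, B=4, C=2, D=3, E=1) → (A=4, B=5, C=2, D=3, E=2)
step 2: fire t2:  (A=4, B=5, C=2, D=3, E=2) → (A=4, B=6, C=2, D=3, E=3)
step 3: fire t2:  (A=4, B=6, C=2, D=3, E=3) → (A=4, B=7, C=2, D=3, E=4)
step 4: fire t0:  (A=4, B=7, C=2, D=3, E=4) → (A=4, B=8, C=2, D=3, E=2)
step 5: fire t0:  (A=4, B=8, C=2, D=3, E=2) → (A=4, B=9, C=2, D=3, E=0)

(A=4, B=9, C=2, D=3, E=0)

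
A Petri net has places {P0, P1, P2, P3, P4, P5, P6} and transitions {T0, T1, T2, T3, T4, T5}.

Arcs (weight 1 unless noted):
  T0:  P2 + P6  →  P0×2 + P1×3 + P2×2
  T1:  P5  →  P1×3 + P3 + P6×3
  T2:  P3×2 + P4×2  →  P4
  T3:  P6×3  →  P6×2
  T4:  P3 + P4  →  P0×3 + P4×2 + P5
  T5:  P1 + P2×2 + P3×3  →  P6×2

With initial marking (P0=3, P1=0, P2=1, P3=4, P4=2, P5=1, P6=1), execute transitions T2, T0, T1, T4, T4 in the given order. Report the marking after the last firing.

(P0=11, P1=6, P2=2, P3=1, P4=3, P5=2, P6=3)

step 1: fire T2:  (P0=3, P1=0, P2=1, P3=4, P4=2, P5=1, P6=1) → (P0=3, P1=0, P2=1, P3=2, P4=1, P5=1, P6=1)
step 2: fire T0:  (P0=3, P1=0, P2=1, P3=2, P4=1, P5=1, P6=1) → (P0=5, P1=3, P2=2, P3=2, P4=1, P5=1, P6=0)
step 3: fire T1:  (P0=5, P1=3, P2=2, P3=2, P4=1, P5=1, P6=0) → (P0=5, P1=6, P2=2, P3=3, P4=1, P5=0, P6=3)
step 4: fire T4:  (P0=5, P1=6, P2=2, P3=3, P4=1, P5=0, P6=3) → (P0=8, P1=6, P2=2, P3=2, P4=2, P5=1, P6=3)
step 5: fire T4:  (P0=8, P1=6, P2=2, P3=2, P4=2, P5=1, P6=3) → (P0=11, P1=6, P2=2, P3=1, P4=3, P5=2, P6=3)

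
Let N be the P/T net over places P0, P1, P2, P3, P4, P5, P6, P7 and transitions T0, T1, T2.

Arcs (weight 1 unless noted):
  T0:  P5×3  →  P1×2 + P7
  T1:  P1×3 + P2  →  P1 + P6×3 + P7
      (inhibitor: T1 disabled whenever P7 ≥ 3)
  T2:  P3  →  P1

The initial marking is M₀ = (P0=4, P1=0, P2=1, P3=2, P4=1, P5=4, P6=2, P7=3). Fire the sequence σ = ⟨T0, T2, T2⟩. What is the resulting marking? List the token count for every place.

(P0=4, P1=4, P2=1, P3=0, P4=1, P5=1, P6=2, P7=4)

step 1: fire T0:  (P0=4, P1=0, P2=1, P3=2, P4=1, P5=4, P6=2, P7=3) → (P0=4, P1=2, P2=1, P3=2, P4=1, P5=1, P6=2, P7=4)
step 2: fire T2:  (P0=4, P1=2, P2=1, P3=2, P4=1, P5=1, P6=2, P7=4) → (P0=4, P1=3, P2=1, P3=1, P4=1, P5=1, P6=2, P7=4)
step 3: fire T2:  (P0=4, P1=3, P2=1, P3=1, P4=1, P5=1, P6=2, P7=4) → (P0=4, P1=4, P2=1, P3=0, P4=1, P5=1, P6=2, P7=4)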